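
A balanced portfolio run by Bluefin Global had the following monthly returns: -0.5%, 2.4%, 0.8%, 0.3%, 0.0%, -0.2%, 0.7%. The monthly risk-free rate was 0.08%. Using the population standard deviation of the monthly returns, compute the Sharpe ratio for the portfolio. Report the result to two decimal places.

μ = (-0.5 + 2.4 + 0.8 + 0.3 + 0 − 0.2 + 0.7) / 7 = 3.50 / 7 = 0.5000%
Σ(r − μ)² = (-0.5 − 0.5000)² + (2.4 − 0.5000)² + (0.8 − 0.5000)² + … = 5.5200
σ = √[5.5200 / 7] = 0.8880%
Sharpe = (μ − rf) / σ = (0.5000 − 0.08) / 0.8880 = 0.4200 / 0.8880 = 0.4730

0.47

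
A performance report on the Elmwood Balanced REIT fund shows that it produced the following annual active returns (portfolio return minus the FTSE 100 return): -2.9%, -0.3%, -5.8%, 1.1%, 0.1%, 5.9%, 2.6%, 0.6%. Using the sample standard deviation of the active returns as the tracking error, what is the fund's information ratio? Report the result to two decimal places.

Mean return r̄ = 1.30 / 8 = 0.1625%
Sample std dev = √[85.0788 / 7] = 3.4863%
IR = r̄ / tracking error = 0.1625 / 3.4863 = 0.0466

0.05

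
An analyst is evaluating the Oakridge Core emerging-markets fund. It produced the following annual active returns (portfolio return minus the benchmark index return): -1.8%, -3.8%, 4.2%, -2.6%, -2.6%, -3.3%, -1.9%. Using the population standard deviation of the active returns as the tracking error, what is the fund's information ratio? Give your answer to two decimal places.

-0.68

μ = (-1.8 − 3.8 + 4.2 − 2.6 − 2.6 − 3.3 − 1.9) / 7 = -11.80 / 7 = -1.6857%
Σ(r − μ)² = 43.4486; population σ = √(43.4486/7) = 2.4914%
IR = μ / tracking error = -1.6857 / 2.4914 = -0.6766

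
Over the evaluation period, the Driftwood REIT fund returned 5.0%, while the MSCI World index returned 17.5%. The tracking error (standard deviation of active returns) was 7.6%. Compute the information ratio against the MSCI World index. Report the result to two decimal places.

-1.64

IR = (Rp − Rb) / TE = (5.0% − 17.5%) / 7.6% = -12.50% / 7.6% = -1.6447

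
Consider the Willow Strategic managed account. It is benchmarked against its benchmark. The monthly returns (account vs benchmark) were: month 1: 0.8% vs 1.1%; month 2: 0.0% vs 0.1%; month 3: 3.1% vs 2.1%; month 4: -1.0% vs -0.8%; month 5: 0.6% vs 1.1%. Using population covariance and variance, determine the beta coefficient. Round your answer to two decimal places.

1.30

r̄p = 0.7000%,  r̄m = 0.7200%
Cov = Σ(rp − r̄p)(rm − r̄m) / 5 = 1.2660
Var(rm) = Σ(rm − r̄m)² / 5 = 0.9776
β = Cov / Var = 1.2660 / 0.9776 = 1.2950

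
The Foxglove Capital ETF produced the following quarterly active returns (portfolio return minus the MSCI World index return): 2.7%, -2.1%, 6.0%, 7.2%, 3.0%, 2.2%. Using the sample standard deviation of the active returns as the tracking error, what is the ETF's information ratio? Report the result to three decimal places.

μ = (2.7 − 2.1 + 6 + 7.2 + 3 + 2.2) / 6 = 3.1667%
Sample std dev = √[53.2133 / 5] = 3.2623%
IR = μ / tracking error = 3.1667 / 3.2623 = 0.9707

0.971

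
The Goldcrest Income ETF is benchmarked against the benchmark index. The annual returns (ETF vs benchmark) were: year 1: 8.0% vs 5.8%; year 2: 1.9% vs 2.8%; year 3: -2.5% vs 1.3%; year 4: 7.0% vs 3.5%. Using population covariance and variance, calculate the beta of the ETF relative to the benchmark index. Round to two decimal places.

2.35

r̄p = 3.6000%,  r̄m = 3.3500%
Cov = Σ(rp − r̄p)(rm − r̄m) / 4 = 6.1825
Var(rm) = Σ(rm − r̄m)² / 4 = 2.6325
β = Cov / Var = 6.1825 / 2.6325 = 2.3485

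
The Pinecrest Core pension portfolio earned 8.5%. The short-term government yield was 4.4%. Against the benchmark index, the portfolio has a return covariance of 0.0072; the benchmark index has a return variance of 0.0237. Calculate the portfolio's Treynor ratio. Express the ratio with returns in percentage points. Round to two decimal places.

13.50

β = Cov / Var = 0.0072 / 0.0237 = 0.3038
Treynor = (Rp − Rf) / β = (8.5% − 4.4%) / 0.3038 = 4.10 / 0.3038 = 13.4957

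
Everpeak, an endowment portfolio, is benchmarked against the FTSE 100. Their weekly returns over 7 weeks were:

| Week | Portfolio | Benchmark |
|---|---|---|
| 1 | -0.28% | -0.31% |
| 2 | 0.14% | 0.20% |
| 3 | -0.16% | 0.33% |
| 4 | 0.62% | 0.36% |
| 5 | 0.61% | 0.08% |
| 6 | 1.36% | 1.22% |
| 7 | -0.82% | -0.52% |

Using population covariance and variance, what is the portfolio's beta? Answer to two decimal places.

r̄p = 0.2100%,  r̄m = 0.1943%
Cov = Σ(rp − r̄p)(rm − r̄m) / 7 = 0.3049
Var(rm) = Σ(rm − r̄m)² / 7 = 0.2679
β = Cov / Var = 0.3049 / 0.2679 = 1.1381

1.14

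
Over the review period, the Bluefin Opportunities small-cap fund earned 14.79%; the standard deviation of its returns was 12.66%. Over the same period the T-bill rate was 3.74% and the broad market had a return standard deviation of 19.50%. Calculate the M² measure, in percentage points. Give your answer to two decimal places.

Sharpe = (Rp − Rf) / σp = (14.79% − 3.74%) / 12.66% = 0.8728
M² = Rf + Sharpe × σm = 3.74% + 0.8728 × 19.50% = 20.7596%

20.76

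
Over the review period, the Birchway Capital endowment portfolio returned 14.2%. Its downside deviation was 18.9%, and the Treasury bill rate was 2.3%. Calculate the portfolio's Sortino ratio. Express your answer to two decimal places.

0.63

Sortino = (Rp − Rf) / σd = (14.2% − 2.3%) / 18.9% = 11.90% / 18.9% = 0.6296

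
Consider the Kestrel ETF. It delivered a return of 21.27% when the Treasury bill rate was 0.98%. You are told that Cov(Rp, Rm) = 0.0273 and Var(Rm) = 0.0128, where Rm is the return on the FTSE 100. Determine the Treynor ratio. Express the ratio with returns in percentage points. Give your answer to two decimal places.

9.51

β = Cov / Var = 0.0273 / 0.0128 = 2.1328
Treynor = (Rp − Rf) / β = (21.27% − 0.98%) / 2.1328 = 20.29 / 2.1328 = 9.5133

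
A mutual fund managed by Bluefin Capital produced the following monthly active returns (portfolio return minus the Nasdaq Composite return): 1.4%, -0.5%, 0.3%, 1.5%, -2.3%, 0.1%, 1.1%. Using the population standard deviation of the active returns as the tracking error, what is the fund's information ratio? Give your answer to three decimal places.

0.185

Mean return μ = 1.60 / 7 = 0.2286%
Σ(r − μ)² = (1.4 − 0.2286)² + (-0.5 − 0.2286)² + (0.3 − 0.2286)² + … = 10.6943
population σ = √(10.6943 / 7) = √1.5278 = 1.2360%
IR = μ / tracking error = 0.2286 / 1.2360 = 0.1850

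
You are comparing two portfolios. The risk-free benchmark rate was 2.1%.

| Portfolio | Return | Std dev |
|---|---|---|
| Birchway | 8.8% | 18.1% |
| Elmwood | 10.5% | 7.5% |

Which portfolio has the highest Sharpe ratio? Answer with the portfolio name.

Elmwood

Birchway: Sharpe ratio = (8.8% − 2.1%) / 18.1% = 0.370
Elmwood: Sharpe ratio = (10.5% − 2.1%) / 7.5% = 1.120
Highest: Elmwood (1.120).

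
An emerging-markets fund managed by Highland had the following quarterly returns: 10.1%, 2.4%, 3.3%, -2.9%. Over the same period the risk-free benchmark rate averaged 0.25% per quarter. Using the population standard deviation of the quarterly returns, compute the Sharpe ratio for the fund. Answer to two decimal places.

Mean return r̄ = 12.90 / 4 = 3.2250%
Σ(r − r̄)² = 85.4675; population σ = √(85.4675/4) = 4.6224%
Sharpe = (r̄ − rf) / σ = (3.2250 − 0.25) / 4.6224 = 2.9750 / 4.6224 = 0.6436

0.64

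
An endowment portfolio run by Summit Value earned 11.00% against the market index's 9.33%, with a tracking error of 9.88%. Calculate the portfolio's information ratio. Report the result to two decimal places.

IR = (Rp − Rb) / TE = (11.00% − 9.33%) / 9.88% = 1.67% / 9.88% = 0.1690

0.17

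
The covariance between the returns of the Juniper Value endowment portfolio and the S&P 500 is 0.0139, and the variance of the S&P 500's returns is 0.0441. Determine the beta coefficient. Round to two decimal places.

β = Cov(Rp, Rm) / Var(Rm) = 0.0139 / 0.0441 = 0.3152

0.32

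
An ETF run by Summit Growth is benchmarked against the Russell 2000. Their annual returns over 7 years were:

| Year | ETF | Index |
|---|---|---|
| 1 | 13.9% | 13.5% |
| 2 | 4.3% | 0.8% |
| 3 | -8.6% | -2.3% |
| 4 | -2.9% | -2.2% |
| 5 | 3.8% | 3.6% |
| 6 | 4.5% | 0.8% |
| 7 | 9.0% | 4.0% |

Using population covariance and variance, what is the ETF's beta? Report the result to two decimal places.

r̄p = 3.4286%,  r̄m = 2.6000%
Cov = Σ(rp − r̄p)(rm − r̄m) / 7 = 29.7329
Var(rm) = Σ(rm − r̄m)² / 7 = 25.0429
β = Cov / Var = 29.7329 / 25.0429 = 1.1873

1.19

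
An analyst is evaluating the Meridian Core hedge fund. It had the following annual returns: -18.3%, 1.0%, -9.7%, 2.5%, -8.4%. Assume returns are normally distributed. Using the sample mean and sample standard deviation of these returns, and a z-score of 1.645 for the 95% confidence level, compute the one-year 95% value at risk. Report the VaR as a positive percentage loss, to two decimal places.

Mean return r̄ = -32.90 / 5 = -6.5800%
Sample σ = √[Σ(r − r̄)² / 4] = √[290.3080 / 4] = √72.5770 = 8.5192%
VaR = −(r̄ − z·σ) = −(-6.5800 − 1.645 × 8.5192) = −(-20.5941) = 20.5941%

20.59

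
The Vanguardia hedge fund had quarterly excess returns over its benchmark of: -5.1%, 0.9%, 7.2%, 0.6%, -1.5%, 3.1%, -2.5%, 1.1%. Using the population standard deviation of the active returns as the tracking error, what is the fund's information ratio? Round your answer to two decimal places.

0.14

Mean return r̄ = 3.80 / 8 = 0.4750%
Population std dev = √[96.5350 / 8] = 3.4737%
IR = r̄ / tracking error = 0.4750 / 3.4737 = 0.1367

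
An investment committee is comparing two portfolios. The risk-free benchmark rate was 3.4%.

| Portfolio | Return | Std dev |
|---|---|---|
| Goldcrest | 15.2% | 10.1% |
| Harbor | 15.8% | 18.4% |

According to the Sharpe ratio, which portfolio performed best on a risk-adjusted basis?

Goldcrest: Sharpe ratio = (15.2% − 3.4%) / 10.1% = 1.168
Harbor: Sharpe ratio = (15.8% − 3.4%) / 18.4% = 0.674
Highest: Goldcrest (1.168).

Goldcrest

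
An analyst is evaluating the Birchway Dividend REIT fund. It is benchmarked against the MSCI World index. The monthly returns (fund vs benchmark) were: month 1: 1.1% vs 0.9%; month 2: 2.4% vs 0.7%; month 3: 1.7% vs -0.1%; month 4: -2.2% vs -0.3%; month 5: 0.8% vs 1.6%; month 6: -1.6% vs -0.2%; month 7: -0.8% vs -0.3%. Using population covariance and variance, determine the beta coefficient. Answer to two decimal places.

1.36

r̄p = 0.2000%,  r̄m = 0.3286%
Cov = Σ(rp − r̄p)(rm − r̄m) / 7 = 0.6486
Var(rm) = Σ(rm − r̄m)² / 7 = 0.4763
β = Cov / Var = 0.6486 / 0.4763 = 1.3617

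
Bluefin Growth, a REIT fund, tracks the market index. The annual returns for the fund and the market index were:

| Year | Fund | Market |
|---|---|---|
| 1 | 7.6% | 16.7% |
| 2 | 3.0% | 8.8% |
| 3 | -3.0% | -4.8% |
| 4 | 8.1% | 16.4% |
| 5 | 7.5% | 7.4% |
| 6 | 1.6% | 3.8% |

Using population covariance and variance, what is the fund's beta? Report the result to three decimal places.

0.494

r̄p = 4.1333%,  r̄m = 8.0500%
Cov = Σ(rp − r̄p)(rm − r̄m) / 6 = 27.0833
Var(rm) = Σ(rm − r̄m)² / 6 = 54.7858
β = Cov / Var = 27.0833 / 54.7858 = 0.4943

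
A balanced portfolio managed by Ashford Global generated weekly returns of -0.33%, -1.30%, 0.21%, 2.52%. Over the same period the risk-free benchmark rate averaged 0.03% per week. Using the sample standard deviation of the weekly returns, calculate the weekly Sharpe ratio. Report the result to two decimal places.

Mean return r̄ = 1.100 / 4 = 0.2750%
Sample σ = √[Σ(r − r̄)² / 3] = √[7.8909 / 3] = √2.6303 = 1.6218%
Sharpe = (r̄ − rf) / σ = (0.2750 − 0.03) / 1.6218 = 0.2450 / 1.6218 = 0.1511

0.15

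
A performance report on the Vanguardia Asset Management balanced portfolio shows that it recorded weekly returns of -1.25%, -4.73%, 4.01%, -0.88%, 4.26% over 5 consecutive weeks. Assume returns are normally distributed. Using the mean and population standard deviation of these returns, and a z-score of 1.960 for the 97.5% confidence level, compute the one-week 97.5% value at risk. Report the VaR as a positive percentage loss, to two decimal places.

μ = (-1.25 − 4.73 + 4.01 − 0.88 + 4.26) / 5 = 1.410 / 5 = 0.2820%
Population std dev = √[58.5399 / 5] = 3.4217%
VaR = −(μ − z·σ) = −(0.2820 − 1.960 × 3.4217) = −(-6.4245) = 6.4245%

6.42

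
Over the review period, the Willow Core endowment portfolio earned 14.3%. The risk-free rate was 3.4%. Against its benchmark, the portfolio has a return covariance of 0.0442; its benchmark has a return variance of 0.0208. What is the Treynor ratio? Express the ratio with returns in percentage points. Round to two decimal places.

5.13

β = Cov / Var = 0.0442 / 0.0208 = 2.1250
Treynor = (Rp − Rf) / β = (14.3% − 3.4%) / 2.1250 = 10.90 / 2.1250 = 5.1294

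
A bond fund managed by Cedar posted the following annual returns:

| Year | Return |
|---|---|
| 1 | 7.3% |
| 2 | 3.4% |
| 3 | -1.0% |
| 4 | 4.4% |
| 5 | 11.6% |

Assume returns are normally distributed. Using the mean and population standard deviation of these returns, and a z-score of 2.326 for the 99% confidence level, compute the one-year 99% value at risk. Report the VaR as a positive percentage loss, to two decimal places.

4.60

Mean return μ = 25.70 / 5 = 5.1400%
Population std dev = √[87.6720 / 5] = 4.1874%
VaR = −(μ − z·σ) = −(5.1400 − 2.326 × 4.1874) = −(-4.5999) = 4.5999%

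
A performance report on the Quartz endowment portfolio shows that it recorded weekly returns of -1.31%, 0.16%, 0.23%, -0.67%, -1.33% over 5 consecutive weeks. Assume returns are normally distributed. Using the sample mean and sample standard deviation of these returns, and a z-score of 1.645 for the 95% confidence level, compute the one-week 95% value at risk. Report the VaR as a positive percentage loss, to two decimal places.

1.83

r̄ = (-1.31 + 0.16 + 0.23 − 0.67 − 1.33) / 5 = -0.5840%
Σ(r − r̄)² = (-1.31 − (-0.5840))² + (0.16 − (-0.5840))² + (0.23 − (-0.5840))² + … = 2.3071
sample σ = √(2.3071 / 4) = √0.5768 = 0.7595%
VaR = −(r̄ − z·σ) = −(-0.5840 − 1.645 × 0.7595) = −(-1.8334) = 1.8334%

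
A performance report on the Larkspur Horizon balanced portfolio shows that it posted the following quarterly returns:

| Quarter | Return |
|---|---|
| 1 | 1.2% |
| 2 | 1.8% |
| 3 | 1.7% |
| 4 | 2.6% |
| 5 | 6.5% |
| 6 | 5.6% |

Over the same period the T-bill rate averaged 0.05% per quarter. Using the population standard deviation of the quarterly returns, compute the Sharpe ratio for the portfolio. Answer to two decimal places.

1.55

μ = (1.2 + 1.8 + 1.7 + 2.6 + 6.5 + 5.6) / 6 = 3.2333%
Population std dev = √[25.2133 / 6] = 2.0499%
Sharpe = (μ − rf) / σ = (3.2333 − 0.05) / 2.0499 = 3.1833 / 2.0499 = 1.5529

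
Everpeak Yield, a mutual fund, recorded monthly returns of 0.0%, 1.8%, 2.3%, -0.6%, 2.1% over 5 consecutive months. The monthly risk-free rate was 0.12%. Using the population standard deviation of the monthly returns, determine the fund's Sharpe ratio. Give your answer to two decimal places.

Mean return μ = 5.60 / 5 = 1.1200%
Σ(r − μ)² = (0 − 1.1200)² + (1.8 − 1.1200)² + … = 7.0280
population σ = √(7.0280 / 5) = √1.4056 = 1.1856%
Sharpe = (μ − rf) / σ = (1.1200 − 0.12) / 1.1856 = 1.0000 / 1.1856 = 0.8435

0.84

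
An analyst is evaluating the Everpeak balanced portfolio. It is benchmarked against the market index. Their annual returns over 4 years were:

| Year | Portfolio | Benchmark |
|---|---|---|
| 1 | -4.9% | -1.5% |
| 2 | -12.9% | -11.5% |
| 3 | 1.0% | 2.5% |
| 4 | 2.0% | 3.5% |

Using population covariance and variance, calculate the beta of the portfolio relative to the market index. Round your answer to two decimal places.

0.99

r̄p = -3.7000%,  r̄m = -1.7500%
Cov = Σ(rp − r̄p)(rm − r̄m) / 4 = 34.8250
Var(rm) = Σ(rm − r̄m)² / 4 = 35.1875
β = Cov / Var = 34.8250 / 35.1875 = 0.9897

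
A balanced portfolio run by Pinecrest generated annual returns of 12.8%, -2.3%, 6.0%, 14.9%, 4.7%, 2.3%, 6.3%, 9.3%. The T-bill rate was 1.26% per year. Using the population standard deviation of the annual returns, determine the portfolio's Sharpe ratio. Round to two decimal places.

Mean return r̄ = 54.00 / 8 = 6.7500%
Σ(r − r̄)² = (12.8 − 6.7500)² + (-2.3 − 6.7500)² + (6 − 6.7500)² + … = 216.2000
σ = √[216.2000 / 8] = 5.1986%
Sharpe = (r̄ − rf) / σ = (6.7500 − 1.26) / 5.1986 = 5.4900 / 5.1986 = 1.0561

1.06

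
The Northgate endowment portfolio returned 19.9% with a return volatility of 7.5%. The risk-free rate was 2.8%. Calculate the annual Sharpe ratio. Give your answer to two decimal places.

Sharpe = (Rp − Rf) / σp = (19.9% − 2.8%) / 7.5% = 17.10% / 7.5% = 2.2800

2.28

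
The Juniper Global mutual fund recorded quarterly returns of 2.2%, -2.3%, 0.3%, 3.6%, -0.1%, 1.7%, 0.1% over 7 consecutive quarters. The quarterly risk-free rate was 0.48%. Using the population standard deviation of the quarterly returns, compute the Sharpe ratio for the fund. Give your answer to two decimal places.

0.17

r̄ = (2.2 − 2.3 + 0.3 + 3.6 − 0.1 + 1.7 + 0.1) / 7 = 5.50 / 7 = 0.7857%
Σ(r − r̄)² = 21.7686; population σ = √(21.7686/7) = 1.7635%
Sharpe = (r̄ − rf) / σ = (0.7857 − 0.48) / 1.7635 = 0.3057 / 1.7635 = 0.1733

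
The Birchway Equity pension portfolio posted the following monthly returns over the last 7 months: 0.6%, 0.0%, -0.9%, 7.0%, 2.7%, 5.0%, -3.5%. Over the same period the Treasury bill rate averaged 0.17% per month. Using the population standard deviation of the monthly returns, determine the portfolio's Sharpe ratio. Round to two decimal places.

r̄ = (0.6 + 0 − 0.9 + 7 + 2.7 + 5 − 3.5) / 7 = 10.90 / 7 = 1.5571%
Σ(r − r̄)² = 77.7371; population σ = √(77.7371/7) = 3.3325%
Sharpe = (r̄ − rf) / σ = (1.5571 − 0.17) / 3.3325 = 1.3871 / 3.3325 = 0.4162

0.42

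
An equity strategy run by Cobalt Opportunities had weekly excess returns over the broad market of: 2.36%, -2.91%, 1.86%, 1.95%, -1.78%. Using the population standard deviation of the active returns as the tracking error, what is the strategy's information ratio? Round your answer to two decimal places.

0.14

r̄ = (2.36 − 2.91 + 1.86 + 1.95 − 1.78) / 5 = 1.480 / 5 = 0.2960%
Σ(r − r̄)² = (2.36 − 0.2960)² + (-2.91 − 0.2960)² + … = 24.0301
σ = √[24.0301 / 5] = 2.1923%
IR = r̄ / tracking error = 0.2960 / 2.1923 = 0.1350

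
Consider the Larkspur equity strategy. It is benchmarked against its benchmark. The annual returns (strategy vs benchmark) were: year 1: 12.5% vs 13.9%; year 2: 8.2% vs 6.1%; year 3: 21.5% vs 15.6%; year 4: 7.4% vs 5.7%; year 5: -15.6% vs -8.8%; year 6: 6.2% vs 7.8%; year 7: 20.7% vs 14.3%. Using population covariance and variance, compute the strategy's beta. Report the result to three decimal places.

1.437

r̄p = 8.7000%,  r̄m = 7.8000%
Cov = Σ(rp − r̄p)(rm − r̄m) / 7 = 86.8543
Var(rm) = Σ(rm − r̄m)² / 7 = 60.4514
β = Cov / Var = 86.8543 / 60.4514 = 1.4368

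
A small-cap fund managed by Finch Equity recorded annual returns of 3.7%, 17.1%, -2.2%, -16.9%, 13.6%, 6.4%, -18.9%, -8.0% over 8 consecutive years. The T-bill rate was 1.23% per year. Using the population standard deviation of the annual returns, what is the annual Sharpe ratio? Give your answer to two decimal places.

μ = (3.7 + 17.1 − 2.2 − 16.9 + 13.6 + 6.4 − 18.9 − 8) / 8 = -5.20 / 8 = -0.6500%
Σ(r − μ)² = (3.7 − (-0.6500))² + (17.1 − (-0.6500))² + (-2.2 − (-0.6500))² + … = 1240.3000
σ = √[1240.3000 / 8] = 12.4514%
Sharpe = (μ − rf) / σ = (-0.6500 − 1.23) / 12.4514 = -1.8800 / 12.4514 = -0.1510

-0.15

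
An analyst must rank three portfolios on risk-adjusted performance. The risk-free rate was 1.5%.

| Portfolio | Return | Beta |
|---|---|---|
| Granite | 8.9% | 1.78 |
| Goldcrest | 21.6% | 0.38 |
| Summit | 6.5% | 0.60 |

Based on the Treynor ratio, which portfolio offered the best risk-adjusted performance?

Goldcrest

Granite: Treynor = (8.9% − 1.5%) / 1.78 = 4.157
Goldcrest: Treynor = (21.6% − 1.5%) / 0.38 = 52.895
Summit: Treynor = (6.5% − 1.5%) / 0.60 = 8.333
Highest: Goldcrest (52.895).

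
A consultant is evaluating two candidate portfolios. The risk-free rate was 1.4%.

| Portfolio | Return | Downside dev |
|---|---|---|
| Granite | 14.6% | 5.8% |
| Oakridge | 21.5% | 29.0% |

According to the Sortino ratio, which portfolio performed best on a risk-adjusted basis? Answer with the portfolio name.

Granite: Sortino ratio = (14.6% − 1.4%) / 5.8% = 2.276
Oakridge: Sortino ratio = (21.5% − 1.4%) / 29.0% = 0.693
Highest: Granite (2.276).

Granite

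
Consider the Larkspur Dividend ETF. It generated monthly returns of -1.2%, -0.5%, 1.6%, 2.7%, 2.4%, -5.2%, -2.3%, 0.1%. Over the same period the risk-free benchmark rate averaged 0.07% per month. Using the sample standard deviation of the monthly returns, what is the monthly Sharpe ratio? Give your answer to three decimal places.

r̄ = (-1.2 − 0.5 + 1.6 + 2.7 + 2.4 − 5.2 − 2.3 + 0.1) / 8 = -2.40 / 8 = -0.3000%
Sample σ = √[Σ(r − r̄)² / 7] = √[48.9200 / 7] = √6.9886 = 2.6436%
Sharpe = (r̄ − rf) / σ = (-0.3000 − 0.07) / 2.6436 = -0.3700 / 2.6436 = -0.1400

-0.140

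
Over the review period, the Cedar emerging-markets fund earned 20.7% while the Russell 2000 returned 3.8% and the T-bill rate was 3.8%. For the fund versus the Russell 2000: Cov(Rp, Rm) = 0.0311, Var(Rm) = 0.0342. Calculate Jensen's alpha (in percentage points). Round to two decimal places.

β = Cov / Var = 0.0311 / 0.0342 = 0.9094
E[R] = Rf + β(Rm − Rf) = 3.8% + 0.9094 × (3.8% − 3.8%) = 3.8000%
α = Rp − E[R] = 20.7% − 3.8000% = 16.9000

16.90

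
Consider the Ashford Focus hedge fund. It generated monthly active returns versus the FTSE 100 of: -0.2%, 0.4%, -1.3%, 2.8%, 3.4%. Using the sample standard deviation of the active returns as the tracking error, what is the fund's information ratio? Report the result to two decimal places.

0.51

r̄ = (-0.2 + 0.4 − 1.3 + 2.8 + 3.4) / 5 = 5.10 / 5 = 1.0200%
Sample σ = √[Σ(r − r̄)² / 4] = √[16.0880 / 4] = √4.0220 = 2.0055%
IR = r̄ / tracking error = 1.0200 / 2.0055 = 0.5086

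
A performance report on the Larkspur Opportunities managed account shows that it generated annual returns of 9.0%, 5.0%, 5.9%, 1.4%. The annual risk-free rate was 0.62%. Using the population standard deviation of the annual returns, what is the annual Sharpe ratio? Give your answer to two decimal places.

1.74

Mean return r̄ = 21.30 / 4 = 5.3250%
Σ(r − r̄)² = (9 − 5.3250)² + (5 − 5.3250)² + (5.9 − 5.3250)² + … = 29.3475
population σ = √(29.3475 / 4) = √7.3369 = 2.7087%
Sharpe = (r̄ − rf) / σ = (5.3250 − 0.62) / 2.7087 = 4.7050 / 2.7087 = 1.7370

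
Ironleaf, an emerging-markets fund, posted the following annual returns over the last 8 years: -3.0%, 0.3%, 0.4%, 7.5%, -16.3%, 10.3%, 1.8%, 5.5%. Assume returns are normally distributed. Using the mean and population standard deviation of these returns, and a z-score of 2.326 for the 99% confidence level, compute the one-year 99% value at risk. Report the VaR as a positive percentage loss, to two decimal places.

16.93

r̄ = (-3 + 0.3 + 0.4 + 7.5 − 16.3 + 10.3 + 1.8 + 5.5) / 8 = 0.8125%
Population σ = √[Σ(r − r̄)² / 8] = √[465.4888 / 8] = √58.1861 = 7.6280%
VaR = −(r̄ − z·σ) = −(0.8125 − 2.326 × 7.6280) = −(-16.9302) = 16.9302%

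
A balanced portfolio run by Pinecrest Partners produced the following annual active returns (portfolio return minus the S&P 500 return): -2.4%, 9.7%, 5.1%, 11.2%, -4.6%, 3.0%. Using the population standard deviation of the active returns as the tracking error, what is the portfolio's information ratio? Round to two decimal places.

0.63

μ = (-2.4 + 9.7 + 5.1 + 11.2 − 4.6 + 3) / 6 = 22.00 / 6 = 3.6667%
Σ(r − μ)² = (-2.4 − 3.6667)² + (9.7 − 3.6667)² + … = 200.7933
population σ = √(200.7933 / 6) = √33.4656 = 5.7849%
IR = μ / tracking error = 3.6667 / 5.7849 = 0.6338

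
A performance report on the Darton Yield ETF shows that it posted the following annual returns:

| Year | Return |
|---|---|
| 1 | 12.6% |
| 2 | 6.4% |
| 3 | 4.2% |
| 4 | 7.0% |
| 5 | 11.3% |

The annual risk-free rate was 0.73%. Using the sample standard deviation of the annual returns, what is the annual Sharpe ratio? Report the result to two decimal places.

Mean return μ = 41.50 / 5 = 8.3000%
Sample std dev = √[49.6000 / 4] = 3.5214%
Sharpe = (μ − rf) / σ = (8.3000 − 0.73) / 3.5214 = 7.5700 / 3.5214 = 2.1497

2.15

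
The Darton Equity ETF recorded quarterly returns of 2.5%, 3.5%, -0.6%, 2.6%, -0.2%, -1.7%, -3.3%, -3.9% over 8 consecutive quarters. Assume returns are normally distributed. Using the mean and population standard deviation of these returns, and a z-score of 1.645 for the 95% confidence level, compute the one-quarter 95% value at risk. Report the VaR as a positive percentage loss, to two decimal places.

4.43

Mean return r̄ = -1.10 / 8 = -0.1375%
Σ(r − r̄)² = 54.4988; population σ = √(54.4988/8) = 2.6100%
VaR = −(r̄ − z·σ) = −(-0.1375 − 1.645 × 2.6100) = −(-4.4310) = 4.4310%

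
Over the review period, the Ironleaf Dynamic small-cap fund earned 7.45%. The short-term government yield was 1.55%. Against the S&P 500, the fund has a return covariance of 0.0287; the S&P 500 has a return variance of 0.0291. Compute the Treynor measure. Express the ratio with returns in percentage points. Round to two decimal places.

5.98

β = Cov / Var = 0.0287 / 0.0291 = 0.9863
Treynor = (Rp − Rf) / β = (7.45% − 1.55%) / 0.9863 = 5.90 / 0.9863 = 5.9820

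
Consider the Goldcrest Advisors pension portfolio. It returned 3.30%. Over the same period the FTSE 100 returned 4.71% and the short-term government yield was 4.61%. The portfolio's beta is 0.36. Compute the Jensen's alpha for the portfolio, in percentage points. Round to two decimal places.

CAPM expected return = Rf + β(Rm − Rf) = 4.61% + 0.36 × (4.71% − 4.61%) = 4.61 + 0.36 × 0.10 = 4.6460%
Jensen's α = Rp − E[R] = 3.30% − 4.6460% = -1.3460

-1.35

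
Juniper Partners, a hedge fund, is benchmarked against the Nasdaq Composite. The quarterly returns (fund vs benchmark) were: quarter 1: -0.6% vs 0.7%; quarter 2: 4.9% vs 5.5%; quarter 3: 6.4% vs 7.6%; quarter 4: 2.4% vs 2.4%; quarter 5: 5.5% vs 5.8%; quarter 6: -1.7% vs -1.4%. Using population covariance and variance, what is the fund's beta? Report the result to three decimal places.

r̄p = 2.8167%,  r̄m = 3.4333%
Cov = Σ(rp − r̄p)(rm − r̄m) / 6 = 9.5311
Var(rm) = Σ(rm − r̄m)² / 6 = 9.8556
β = Cov / Var = 9.5311 / 9.8556 = 0.9671

0.967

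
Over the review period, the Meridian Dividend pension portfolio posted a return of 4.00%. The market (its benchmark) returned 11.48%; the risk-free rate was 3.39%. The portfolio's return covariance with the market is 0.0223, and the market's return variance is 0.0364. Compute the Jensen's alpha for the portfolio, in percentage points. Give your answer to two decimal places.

β = Cov / Var = 0.0223 / 0.0364 = 0.6126
E[R] = Rf + β(Rm − Rf) = 3.39% + 0.6126 × (11.48% − 3.39%) = 8.3459%
α = Rp − E[R] = 4.00% − 8.3459% = -4.3459

-4.35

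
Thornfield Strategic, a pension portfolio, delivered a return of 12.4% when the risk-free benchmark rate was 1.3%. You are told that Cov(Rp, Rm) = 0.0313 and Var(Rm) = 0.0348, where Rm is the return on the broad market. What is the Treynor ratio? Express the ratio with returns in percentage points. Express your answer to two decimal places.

12.34

β = Cov / Var = 0.0313 / 0.0348 = 0.8994
Treynor = (Rp − Rf) / β = (12.4% − 1.3%) / 0.8994 = 11.10 / 0.8994 = 12.3416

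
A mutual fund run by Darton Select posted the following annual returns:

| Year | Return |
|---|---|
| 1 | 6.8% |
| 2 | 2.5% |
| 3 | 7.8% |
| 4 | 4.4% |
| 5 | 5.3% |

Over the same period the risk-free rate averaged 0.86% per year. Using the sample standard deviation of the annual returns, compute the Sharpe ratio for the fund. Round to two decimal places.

Mean return r̄ = 26.80 / 5 = 5.3600%
Sample std dev = √[17.1320 / 4] = 2.0695%
Sharpe = (r̄ − rf) / σ = (5.3600 − 0.86) / 2.0695 = 4.5000 / 2.0695 = 2.1744

2.17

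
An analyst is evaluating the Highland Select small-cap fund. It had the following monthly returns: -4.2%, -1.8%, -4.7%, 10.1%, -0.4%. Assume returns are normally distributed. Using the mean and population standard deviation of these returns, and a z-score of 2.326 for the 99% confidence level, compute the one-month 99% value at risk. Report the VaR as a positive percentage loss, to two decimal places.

r̄ = (-4.2 − 1.8 − 4.7 + 10.1 − 0.4) / 5 = -1.00 / 5 = -0.2000%
Σ(r − r̄)² = 144.9400; population σ = √(144.9400/5) = 5.3841%
VaR = −(r̄ − z·σ) = −(-0.2000 − 2.326 × 5.3841) = −(-12.7234) = 12.7234%

12.72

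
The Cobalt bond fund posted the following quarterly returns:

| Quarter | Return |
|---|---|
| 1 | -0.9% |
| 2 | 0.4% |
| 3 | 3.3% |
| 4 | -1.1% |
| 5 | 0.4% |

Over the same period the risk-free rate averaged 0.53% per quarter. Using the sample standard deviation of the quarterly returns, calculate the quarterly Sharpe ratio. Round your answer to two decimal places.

-0.06

Mean return r̄ = 2.10 / 5 = 0.4200%
Sample std dev = √[12.3480 / 4] = 1.7570%
Sharpe = (r̄ − rf) / σ = (0.4200 − 0.53) / 1.7570 = -0.1100 / 1.7570 = -0.0626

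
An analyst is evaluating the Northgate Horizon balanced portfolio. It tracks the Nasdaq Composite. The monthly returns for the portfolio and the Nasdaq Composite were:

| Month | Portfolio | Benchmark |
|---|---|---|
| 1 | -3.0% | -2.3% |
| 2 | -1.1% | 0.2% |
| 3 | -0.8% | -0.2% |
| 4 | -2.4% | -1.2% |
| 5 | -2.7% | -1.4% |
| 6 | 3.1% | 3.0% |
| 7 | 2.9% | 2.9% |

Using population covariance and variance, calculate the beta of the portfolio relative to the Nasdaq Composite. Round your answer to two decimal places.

r̄p = -0.5714%,  r̄m = 0.1429%
Cov = Σ(rp − r̄p)(rm − r̄m) / 7 = 4.5402
Var(rm) = Σ(rm − r̄m)² / 7 = 3.7196
β = Cov / Var = 4.5402 / 3.7196 = 1.2206

1.22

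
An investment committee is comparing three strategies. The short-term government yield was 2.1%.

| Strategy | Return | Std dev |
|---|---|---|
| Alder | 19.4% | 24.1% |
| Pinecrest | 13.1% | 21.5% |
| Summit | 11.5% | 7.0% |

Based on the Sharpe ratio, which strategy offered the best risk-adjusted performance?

Summit

Alder: Sharpe ratio = (19.4% − 2.1%) / 24.1% = 0.718
Pinecrest: Sharpe ratio = (13.1% − 2.1%) / 21.5% = 0.512
Summit: Sharpe ratio = (11.5% − 2.1%) / 7.0% = 1.343
Highest: Summit (1.343).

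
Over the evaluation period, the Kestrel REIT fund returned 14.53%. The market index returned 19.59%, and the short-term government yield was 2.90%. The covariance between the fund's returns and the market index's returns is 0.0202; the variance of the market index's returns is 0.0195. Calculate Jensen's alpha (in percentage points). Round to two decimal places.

-5.66

β = Cov / Var = 0.0202 / 0.0195 = 1.0359
E[R] = Rf + β(Rm − Rf) = 2.90% + 1.0359 × (19.59% − 2.90%) = 20.1892%
α = Rp − E[R] = 14.53% − 20.1892% = -5.6592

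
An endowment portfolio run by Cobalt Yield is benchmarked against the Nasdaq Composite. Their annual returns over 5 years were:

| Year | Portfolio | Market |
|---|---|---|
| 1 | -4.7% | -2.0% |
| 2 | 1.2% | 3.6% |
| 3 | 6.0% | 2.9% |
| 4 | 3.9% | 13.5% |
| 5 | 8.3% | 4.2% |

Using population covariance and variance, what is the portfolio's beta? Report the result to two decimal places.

r̄p = 2.9400%,  r̄m = 4.4400%
Cov = Σ(rp − r̄p)(rm − r̄m) / 5 = 10.6724
Var(rm) = Σ(rm − r̄m)² / 5 = 25.3384
β = Cov / Var = 10.6724 / 25.3384 = 0.4212

0.42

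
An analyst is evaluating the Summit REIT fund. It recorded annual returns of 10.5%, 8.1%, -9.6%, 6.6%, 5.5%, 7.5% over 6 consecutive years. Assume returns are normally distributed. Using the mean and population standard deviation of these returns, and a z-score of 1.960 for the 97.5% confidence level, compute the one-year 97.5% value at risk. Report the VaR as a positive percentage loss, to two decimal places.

Mean return r̄ = 28.60 / 6 = 4.7667%
Σ(r − r̄)² = (10.5 − 4.7667)² + (8.1 − 4.7667)² + (-9.6 − 4.7667)² + … = 261.7533
σ = √[261.7533 / 6] = 6.6050%
VaR = −(r̄ − z·σ) = −(4.7667 − 1.960 × 6.6050) = −(-8.1791) = 8.1791%

8.18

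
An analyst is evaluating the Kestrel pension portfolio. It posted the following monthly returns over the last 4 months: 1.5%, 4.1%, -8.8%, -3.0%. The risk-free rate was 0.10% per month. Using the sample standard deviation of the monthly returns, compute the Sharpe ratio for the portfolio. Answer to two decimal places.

Mean return r̄ = -6.20 / 4 = -1.5500%
Sample σ = √[Σ(r − r̄)² / 3] = √[95.8900 / 3] = √31.9633 = 5.6536%
Sharpe = (r̄ − rf) / σ = (-1.5500 − 0.1) / 5.6536 = -1.6500 / 5.6536 = -0.2918

-0.29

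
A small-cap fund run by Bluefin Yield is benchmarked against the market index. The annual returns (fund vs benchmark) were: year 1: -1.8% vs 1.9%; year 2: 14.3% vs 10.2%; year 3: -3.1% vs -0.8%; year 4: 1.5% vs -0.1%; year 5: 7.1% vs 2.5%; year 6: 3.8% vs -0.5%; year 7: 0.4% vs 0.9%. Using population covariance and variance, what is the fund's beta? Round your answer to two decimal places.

1.33

r̄p = 3.1714%,  r̄m = 2.0143%
Cov = Σ(rp − r̄p)(rm − r̄m) / 7 = 16.6090
Var(rm) = Σ(rm − r̄m)² / 7 = 12.4584
β = Cov / Var = 16.6090 / 12.4584 = 1.3332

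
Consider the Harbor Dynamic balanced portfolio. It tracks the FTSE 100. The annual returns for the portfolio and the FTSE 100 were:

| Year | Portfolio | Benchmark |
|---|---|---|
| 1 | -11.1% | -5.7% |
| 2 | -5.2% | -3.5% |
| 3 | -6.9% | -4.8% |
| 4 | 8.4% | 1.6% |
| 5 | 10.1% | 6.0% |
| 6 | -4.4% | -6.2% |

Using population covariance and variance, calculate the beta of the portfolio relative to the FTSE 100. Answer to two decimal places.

r̄p = -1.5167%,  r̄m = -2.1000%
Cov = Σ(rp − r̄p)(rm − r̄m) / 6 = 32.8000
Var(rm) = Σ(rm − r̄m)² / 6 = 19.7200
β = Cov / Var = 32.8000 / 19.7200 = 1.6633

1.66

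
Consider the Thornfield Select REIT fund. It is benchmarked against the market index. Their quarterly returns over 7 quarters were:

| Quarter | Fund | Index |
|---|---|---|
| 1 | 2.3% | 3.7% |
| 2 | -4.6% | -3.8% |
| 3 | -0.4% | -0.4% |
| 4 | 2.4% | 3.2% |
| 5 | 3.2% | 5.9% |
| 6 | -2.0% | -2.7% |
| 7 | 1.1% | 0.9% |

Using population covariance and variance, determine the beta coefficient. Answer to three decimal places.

0.764

r̄p = 0.2857%,  r̄m = 0.9714%
Cov = Σ(rp − r̄p)(rm − r̄m) / 7 = 8.1653
Var(rm) = Σ(rm − r̄m)² / 7 = 10.6906
β = Cov / Var = 8.1653 / 10.6906 = 0.7638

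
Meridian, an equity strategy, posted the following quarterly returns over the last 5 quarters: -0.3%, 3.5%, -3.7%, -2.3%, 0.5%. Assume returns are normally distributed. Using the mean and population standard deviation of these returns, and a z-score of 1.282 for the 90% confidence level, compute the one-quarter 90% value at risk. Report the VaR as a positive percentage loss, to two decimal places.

r̄ = (-0.3 + 3.5 − 3.7 − 2.3 + 0.5) / 5 = -0.4600%
Σ(r − r̄)² = (-0.3 − (-0.4600))² + (3.5 − (-0.4600))² + … = 30.5120
population σ = √(30.5120 / 5) = √6.1024 = 2.4703%
VaR = −(r̄ − z·σ) = −(-0.4600 − 1.282 × 2.4703) = −(-3.6269) = 3.6269%

3.63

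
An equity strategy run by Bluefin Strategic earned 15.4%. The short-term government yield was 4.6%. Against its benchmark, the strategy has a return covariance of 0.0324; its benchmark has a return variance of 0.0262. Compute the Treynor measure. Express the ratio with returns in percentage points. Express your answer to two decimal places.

8.73

β = Cov / Var = 0.0324 / 0.0262 = 1.2366
Treynor = (Rp − Rf) / β = (15.4% − 4.6%) / 1.2366 = 10.80 / 1.2366 = 8.7336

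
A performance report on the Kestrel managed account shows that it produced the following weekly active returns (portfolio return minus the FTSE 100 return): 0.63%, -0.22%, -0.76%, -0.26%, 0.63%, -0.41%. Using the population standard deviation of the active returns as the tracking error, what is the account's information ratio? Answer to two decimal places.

-0.12

Mean return r̄ = -0.390 / 6 = -0.0650%
Σ(r − r̄)² = (0.63 − (-0.0650))² + (-0.22 − (-0.0650))² + … = 1.6302
σ = √[1.6302 / 6] = 0.5212%
IR = r̄ / tracking error = -0.0650 / 0.5212 = -0.1247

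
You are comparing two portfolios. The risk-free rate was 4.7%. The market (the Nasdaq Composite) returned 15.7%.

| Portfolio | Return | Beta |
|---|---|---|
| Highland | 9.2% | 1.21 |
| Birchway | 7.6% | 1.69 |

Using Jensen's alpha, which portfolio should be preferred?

Highland

Highland: α = 9.2% − [4.7% + 1.21 × (15.7% − 4.7%)] = -8.810
Birchway: α = 7.6% − [4.7% + 1.69 × (15.7% − 4.7%)] = -15.690
Highest: Highland (-8.810).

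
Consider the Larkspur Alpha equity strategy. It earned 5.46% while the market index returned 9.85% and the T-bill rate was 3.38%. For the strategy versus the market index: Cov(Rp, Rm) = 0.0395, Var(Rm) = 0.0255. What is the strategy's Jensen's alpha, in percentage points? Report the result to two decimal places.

β = Cov / Var = 0.0395 / 0.0255 = 1.5490
E[R] = Rf + β(Rm − Rf) = 3.38% + 1.5490 × (9.85% − 3.38%) = 13.4020%
α = Rp − E[R] = 5.46% − 13.4020% = -7.9420

-7.94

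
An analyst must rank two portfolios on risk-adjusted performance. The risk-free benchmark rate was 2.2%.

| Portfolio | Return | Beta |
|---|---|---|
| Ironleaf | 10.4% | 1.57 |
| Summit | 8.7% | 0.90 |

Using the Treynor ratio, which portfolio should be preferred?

Summit

Ironleaf: Treynor = (10.4% − 2.2%) / 1.57 = 5.223
Summit: Treynor = (8.7% − 2.2%) / 0.90 = 7.222
Highest: Summit (7.222).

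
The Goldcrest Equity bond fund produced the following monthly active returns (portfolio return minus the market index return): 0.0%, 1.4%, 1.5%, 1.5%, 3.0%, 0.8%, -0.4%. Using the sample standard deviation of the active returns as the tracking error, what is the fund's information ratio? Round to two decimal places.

r̄ = (0 + 1.4 + 1.5 + 1.5 + 3 + 0.8 − 0.4) / 7 = 7.80 / 7 = 1.1143%
Sample std dev = √[7.5686 / 6] = 1.1231%
IR = r̄ / tracking error = 1.1143 / 1.1231 = 0.9922

0.99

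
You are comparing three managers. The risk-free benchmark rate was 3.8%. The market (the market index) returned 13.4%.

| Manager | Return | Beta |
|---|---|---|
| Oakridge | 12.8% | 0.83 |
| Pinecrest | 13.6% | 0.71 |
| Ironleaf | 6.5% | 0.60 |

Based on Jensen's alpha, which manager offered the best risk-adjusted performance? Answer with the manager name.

Oakridge: α = 12.8% − [3.8% + 0.83 × (13.4% − 3.8%)] = 1.032
Pinecrest: α = 13.6% − [3.8% + 0.71 × (13.4% − 3.8%)] = 2.984
Ironleaf: α = 6.5% − [3.8% + 0.60 × (13.4% − 3.8%)] = -3.060
Highest: Pinecrest (2.984).

Pinecrest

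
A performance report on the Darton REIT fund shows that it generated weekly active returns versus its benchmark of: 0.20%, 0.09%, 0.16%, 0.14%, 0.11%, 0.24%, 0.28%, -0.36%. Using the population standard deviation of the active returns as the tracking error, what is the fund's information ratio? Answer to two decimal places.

0.58

r̄ = (0.2 + 0.09 + 0.16 + 0.14 + 0.11 + 0.24 + 0.28 − 0.36) / 8 = 0.860 / 8 = 0.1075%
Σ(r − r̄)² = 0.2786; population σ = √(0.2786/8) = 0.1866%
IR = r̄ / tracking error = 0.1075 / 0.1866 = 0.5761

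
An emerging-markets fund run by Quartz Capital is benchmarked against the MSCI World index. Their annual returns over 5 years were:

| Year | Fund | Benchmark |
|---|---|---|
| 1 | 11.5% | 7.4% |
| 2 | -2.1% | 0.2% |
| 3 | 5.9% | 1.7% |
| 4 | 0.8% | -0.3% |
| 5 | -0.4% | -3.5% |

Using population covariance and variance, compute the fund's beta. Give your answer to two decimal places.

r̄p = 3.1400%,  r̄m = 1.1000%
Cov = Σ(rp − r̄p)(rm − r̄m) / 5 = 15.7200
Var(rm) = Σ(rm − r̄m)² / 5 = 12.7960
β = Cov / Var = 15.7200 / 12.7960 = 1.2285

1.23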